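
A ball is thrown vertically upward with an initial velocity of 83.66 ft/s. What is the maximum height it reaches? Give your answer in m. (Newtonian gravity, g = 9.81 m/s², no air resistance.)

v₀ = 83.66 ft/s × 0.3048 = 25.4996 m/s
h_max = v₀² / (2g) = 25.4996² / (2 × 9.81) = 650.23 / 19.62 = 33.14 m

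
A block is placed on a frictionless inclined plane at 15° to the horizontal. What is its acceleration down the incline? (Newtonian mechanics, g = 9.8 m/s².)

a = g sin(θ) = 9.8 × sin(15°) = 9.8 × 0.2588 = 2.54 m/s²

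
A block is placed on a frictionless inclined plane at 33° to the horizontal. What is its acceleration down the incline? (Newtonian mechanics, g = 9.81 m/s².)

a = g sin(θ) = 9.81 × sin(33°) = 9.81 × 0.5446 = 5.34 m/s²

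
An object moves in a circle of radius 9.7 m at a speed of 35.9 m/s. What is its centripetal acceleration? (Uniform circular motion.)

a_c = v²/r = 35.9²/9.7 = 1288.81/9.7 = 132.87 m/s²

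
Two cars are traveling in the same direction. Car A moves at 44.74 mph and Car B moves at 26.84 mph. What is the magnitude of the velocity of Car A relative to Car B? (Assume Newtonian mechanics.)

v_rel = |v_A - v_B| = |44.74 - 26.84| = 17.9 mph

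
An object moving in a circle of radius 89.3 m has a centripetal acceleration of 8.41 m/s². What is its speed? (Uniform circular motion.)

v = √(a_c × r) = √(8.41 × 89.3) = 27.4 m/s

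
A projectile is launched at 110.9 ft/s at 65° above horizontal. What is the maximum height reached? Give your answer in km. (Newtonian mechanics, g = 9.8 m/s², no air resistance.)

v₀ = 110.9 ft/s × 0.3048 = 33.8023 m/s
H = v₀² × sin²(θ) / (2g) = 33.8023² × sin(65°)² / (2 × 9.8) = 1142.6 × 0.821394 / 19.6 = 47.8839 m
H = 47.8839 m / 1000.0 = 0.04788 km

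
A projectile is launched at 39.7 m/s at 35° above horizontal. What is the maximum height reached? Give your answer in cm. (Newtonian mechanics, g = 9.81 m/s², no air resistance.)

H = v₀² × sin²(θ) / (2g) = 39.7² × sin(35°)² / (2 × 9.81) = 1576.09 × 0.32899 / 19.62 = 26.428 m
H = 26.428 m / 0.01 = 2643 cm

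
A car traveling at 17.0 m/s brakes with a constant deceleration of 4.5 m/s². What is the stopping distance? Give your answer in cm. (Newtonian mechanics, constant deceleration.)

d = v₀² / (2a) = 17.0² / (2 × 4.5) = 289.0 / 9.0 = 32.1111 m
d = 32.1111 m / 0.01 = 3211 cm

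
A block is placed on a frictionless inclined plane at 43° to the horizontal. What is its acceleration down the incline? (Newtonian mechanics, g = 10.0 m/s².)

a = g sin(θ) = 10.0 × sin(43°) = 10.0 × 0.682 = 6.82 m/s²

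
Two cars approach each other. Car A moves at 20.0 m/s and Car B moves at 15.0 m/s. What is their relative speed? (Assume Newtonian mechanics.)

v_rel = v_A + v_B = 20.0 + 15.0 = 35.0 m/s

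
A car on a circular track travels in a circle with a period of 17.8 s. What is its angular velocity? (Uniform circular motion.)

ω = 2π/T = 2π/17.8 = 0.353 rad/s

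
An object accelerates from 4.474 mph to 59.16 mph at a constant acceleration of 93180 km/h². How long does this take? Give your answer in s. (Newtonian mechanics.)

v₀ = 4.474 mph × 0.44704 = 2.00006 m/s
v = 59.16 mph × 0.44704 = 26.4469 m/s
a = 93180 km/h² × 7.716049382716049e-05 = 7.18981 m/s²
t = (v - v₀) / a = (26.4469 - 2.00006) / 7.18981 = 3.4 s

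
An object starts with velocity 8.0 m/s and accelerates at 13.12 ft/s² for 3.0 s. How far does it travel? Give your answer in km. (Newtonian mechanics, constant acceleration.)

a = 13.12 ft/s² × 0.3048 = 3.99898 m/s²
d = v₀ × t + ½ × a × t² = 8.0 × 3.0 + 0.5 × 3.99898 × 3.0² = 41.9954 m
d = 41.9954 m / 1000.0 = 0.042 km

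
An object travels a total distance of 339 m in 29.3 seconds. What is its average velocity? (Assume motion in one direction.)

v_avg = Δd / Δt = 339 / 29.3 = 11.57 m/s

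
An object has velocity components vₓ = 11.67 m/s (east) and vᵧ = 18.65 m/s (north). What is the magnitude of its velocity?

|v| = √(vₓ² + vᵧ²) = √(11.67² + 18.65²) = √(484.0114) = 22.0 m/s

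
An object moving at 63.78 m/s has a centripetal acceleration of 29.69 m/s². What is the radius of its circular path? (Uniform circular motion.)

r = v²/a_c = 63.78²/29.69 = 137.01 m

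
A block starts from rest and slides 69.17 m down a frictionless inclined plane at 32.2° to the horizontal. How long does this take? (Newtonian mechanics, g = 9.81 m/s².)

a = g sin(θ) = 9.81 × sin(32.2°) = 5.2275 m/s²
t = √(2d/a) = √(2 × 69.17 / 5.2275) = 5.14 s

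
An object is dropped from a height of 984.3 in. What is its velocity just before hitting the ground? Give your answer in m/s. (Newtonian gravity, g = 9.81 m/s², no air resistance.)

h = 984.3 in × 0.0254 = 25.0012 m
v = √(2gh) = √(2 × 9.81 × 25.0012) = 22.15 m/s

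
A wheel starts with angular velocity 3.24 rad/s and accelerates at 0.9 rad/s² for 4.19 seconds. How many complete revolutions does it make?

θ = ω₀t + ½αt² = 3.24×4.19 + ½×0.9×4.19² = 21.475845 rad
Total revolutions = θ/(2π) = 21.475845/(2π) = 3.42
Complete revolutions = ⌊3.42⌋ = 3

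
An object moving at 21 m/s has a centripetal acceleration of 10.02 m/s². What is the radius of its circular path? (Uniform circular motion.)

r = v²/a_c = 21²/10.02 = 44.01 m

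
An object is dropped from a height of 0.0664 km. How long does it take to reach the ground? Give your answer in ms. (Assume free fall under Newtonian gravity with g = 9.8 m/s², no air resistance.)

h = 0.0664 km × 1000.0 = 66.4 m
t = √(2h/g) = √(2 × 66.4 / 9.8) = 3.68117 s
t = 3.68117 s / 0.001 = 3681 ms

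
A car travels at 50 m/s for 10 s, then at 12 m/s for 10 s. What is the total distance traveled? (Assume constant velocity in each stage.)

d₁ = v₁t₁ = 50 × 10 = 500 m
d₂ = v₂t₂ = 12 × 10 = 120 m
d_total = 500 + 120 = 620 m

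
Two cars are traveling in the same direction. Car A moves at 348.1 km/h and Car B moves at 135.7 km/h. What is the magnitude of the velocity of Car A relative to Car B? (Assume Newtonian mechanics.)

v_rel = |v_A - v_B| = |348.1 - 135.7| = 212.4 km/h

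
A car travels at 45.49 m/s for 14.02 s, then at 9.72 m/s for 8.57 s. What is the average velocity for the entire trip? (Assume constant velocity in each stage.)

d₁ = v₁t₁ = 45.49 × 14.02 = 637.7698 m
d₂ = v₂t₂ = 9.72 × 8.57 = 83.3004 m
d_total = 721.0702 m, t_total = 22.59 s
v_avg = d_total/t_total = 721.0702/22.59 = 31.92 m/s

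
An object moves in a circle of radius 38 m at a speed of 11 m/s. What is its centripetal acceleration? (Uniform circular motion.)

a_c = v²/r = 11²/38 = 121/38 = 3.18 m/s²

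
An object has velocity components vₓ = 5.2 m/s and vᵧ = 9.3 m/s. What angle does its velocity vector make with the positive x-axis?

θ = arctan(vᵧ/vₓ) = arctan(9.3/5.2) = 60.79°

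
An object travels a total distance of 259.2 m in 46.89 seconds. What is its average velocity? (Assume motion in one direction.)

v_avg = Δd / Δt = 259.2 / 46.89 = 5.53 m/s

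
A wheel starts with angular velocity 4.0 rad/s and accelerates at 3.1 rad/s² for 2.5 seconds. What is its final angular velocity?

ω = ω₀ + αt = 4.0 + 3.1 × 2.5 = 11.75 rad/s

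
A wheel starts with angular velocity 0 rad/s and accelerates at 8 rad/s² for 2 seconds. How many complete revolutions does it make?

θ = ω₀t + ½αt² = 0×2 + ½×8×2² = 16.0 rad
Total revolutions = θ/(2π) = 16.0/(2π) = 2.55
Complete revolutions = ⌊2.55⌋ = 2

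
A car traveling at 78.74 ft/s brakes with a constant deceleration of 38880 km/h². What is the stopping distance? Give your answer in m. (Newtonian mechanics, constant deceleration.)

v₀ = 78.74 ft/s × 0.3048 = 24.0 m/s
a = 38880 km/h² × 7.716049382716049e-05 = 3.0 m/s²
d = v₀² / (2a) = 24.0² / (2 × 3.0) = 576.0 / 6.0 = 96.0 m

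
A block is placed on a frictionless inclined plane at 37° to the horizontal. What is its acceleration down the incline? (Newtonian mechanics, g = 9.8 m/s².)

a = g sin(θ) = 9.8 × sin(37°) = 9.8 × 0.6018 = 5.9 m/s²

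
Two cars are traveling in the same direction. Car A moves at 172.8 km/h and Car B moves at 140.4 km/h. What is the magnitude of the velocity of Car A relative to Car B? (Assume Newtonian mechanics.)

v_rel = |v_A - v_B| = |172.8 - 140.4| = 32.4 km/h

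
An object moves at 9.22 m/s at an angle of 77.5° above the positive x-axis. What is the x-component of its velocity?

vₓ = v cos(θ) = 9.22 × cos(77.5°) = 2.0 m/s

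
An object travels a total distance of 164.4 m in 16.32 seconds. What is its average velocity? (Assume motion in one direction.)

v_avg = Δd / Δt = 164.4 / 16.32 = 10.07 m/s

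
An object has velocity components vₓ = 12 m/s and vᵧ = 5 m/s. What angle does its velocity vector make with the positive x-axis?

θ = arctan(vᵧ/vₓ) = arctan(5/12) = 22.62°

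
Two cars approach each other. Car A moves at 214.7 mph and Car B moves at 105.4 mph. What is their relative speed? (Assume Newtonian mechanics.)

v_rel = v_A + v_B = 214.7 + 105.4 = 320.1 mph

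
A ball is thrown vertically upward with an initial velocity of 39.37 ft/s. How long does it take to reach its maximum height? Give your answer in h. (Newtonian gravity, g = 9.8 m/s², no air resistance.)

v₀ = 39.37 ft/s × 0.3048 = 12.0 m/s
t_up = v₀ / g = 12.0 / 9.8 = 1.22449 s
t_up = 1.22449 s / 3600.0 = 0.0003401 h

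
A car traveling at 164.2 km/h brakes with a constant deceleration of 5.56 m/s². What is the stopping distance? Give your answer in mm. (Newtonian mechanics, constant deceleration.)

v₀ = 164.2 km/h × 0.2777777777777778 = 45.6111 m/s
d = v₀² / (2a) = 45.6111² / (2 × 5.56) = 2080.37 / 11.12 = 187.084 m
d = 187.084 m / 0.001 = 187100 mm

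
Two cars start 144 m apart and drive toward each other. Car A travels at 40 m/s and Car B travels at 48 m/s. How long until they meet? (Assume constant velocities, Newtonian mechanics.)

Combined speed: v_combined = 40 + 48 = 88 m/s
Time to meet: t = d/v_combined = 144/88 = 1.64 s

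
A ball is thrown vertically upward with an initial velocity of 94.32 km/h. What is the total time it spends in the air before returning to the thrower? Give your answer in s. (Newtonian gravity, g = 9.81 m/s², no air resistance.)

v₀ = 94.32 km/h × 0.2777777777777778 = 26.2 m/s
t_total = 2 × v₀ / g = 2 × 26.2 / 9.81 = 5.341 s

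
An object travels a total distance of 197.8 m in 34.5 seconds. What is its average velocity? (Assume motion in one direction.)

v_avg = Δd / Δt = 197.8 / 34.5 = 5.73 m/s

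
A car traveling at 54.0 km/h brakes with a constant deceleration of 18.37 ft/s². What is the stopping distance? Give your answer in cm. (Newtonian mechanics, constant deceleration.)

v₀ = 54.0 km/h × 0.2777777777777778 = 15.0 m/s
a = 18.37 ft/s² × 0.3048 = 5.59918 m/s²
d = v₀² / (2a) = 15.0² / (2 × 5.59918) = 225.0 / 11.1984 = 20.0922 m
d = 20.0922 m / 0.01 = 2009 cm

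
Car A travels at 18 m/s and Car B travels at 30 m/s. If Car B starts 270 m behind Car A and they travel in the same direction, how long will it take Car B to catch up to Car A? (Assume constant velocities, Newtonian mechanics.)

Relative speed: v_rel = 30 - 18 = 12 m/s
Time to catch: t = d₀/v_rel = 270/12 = 22.5 s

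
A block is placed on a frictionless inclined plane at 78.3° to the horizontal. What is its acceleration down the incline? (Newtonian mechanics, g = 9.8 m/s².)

a = g sin(θ) = 9.8 × sin(78.3°) = 9.8 × 0.9792 = 9.6 m/s²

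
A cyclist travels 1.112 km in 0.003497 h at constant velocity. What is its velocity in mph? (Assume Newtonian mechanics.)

d = 1.112 km × 1000.0 = 1112.0 m
t = 0.003497 h × 3600.0 = 12.5892 s
v = d / t = 1112.0 / 12.5892 = 88.3297 m/s
v = 88.3297 m/s / 0.44704 = 197.6 mph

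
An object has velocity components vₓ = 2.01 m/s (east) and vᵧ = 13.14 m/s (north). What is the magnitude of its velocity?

|v| = √(vₓ² + vᵧ²) = √(2.01² + 13.14²) = √(176.6997) = 13.29 m/s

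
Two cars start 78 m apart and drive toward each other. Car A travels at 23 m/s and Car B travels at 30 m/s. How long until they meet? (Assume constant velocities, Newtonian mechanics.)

Combined speed: v_combined = 23 + 30 = 53 m/s
Time to meet: t = d/v_combined = 78/53 = 1.47 s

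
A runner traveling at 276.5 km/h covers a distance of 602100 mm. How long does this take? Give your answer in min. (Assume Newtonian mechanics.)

d = 602100 mm × 0.001 = 602.1 m
v = 276.5 km/h × 0.2777777777777778 = 76.8056 m/s
t = d / v = 602.1 / 76.8056 = 7.83927 s
t = 7.83927 s / 60.0 = 0.1307 min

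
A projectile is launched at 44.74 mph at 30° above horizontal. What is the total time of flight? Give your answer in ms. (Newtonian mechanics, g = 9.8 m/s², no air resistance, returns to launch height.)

v₀ = 44.74 mph × 0.44704 = 20.0006 m/s
T = 2 × v₀ × sin(θ) / g = 2 × 20.0006 × sin(30°) / 9.8 = 2 × 20.0006 × 0.5 / 9.8 = 2.04088 s
T = 2.04088 s / 0.001 = 2041 ms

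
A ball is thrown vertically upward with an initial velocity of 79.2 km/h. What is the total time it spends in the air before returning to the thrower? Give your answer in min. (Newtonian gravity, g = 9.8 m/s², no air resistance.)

v₀ = 79.2 km/h × 0.2777777777777778 = 22.0 m/s
t_total = 2 × v₀ / g = 2 × 22.0 / 9.8 = 4.4898 s
t_total = 4.4898 s / 60.0 = 0.07483 min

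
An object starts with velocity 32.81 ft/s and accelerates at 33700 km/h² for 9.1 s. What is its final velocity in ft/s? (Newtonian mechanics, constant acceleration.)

v₀ = 32.81 ft/s × 0.3048 = 10.0005 m/s
a = 33700 km/h² × 7.716049382716049e-05 = 2.60031 m/s²
v = v₀ + a × t = 10.0005 + 2.60031 × 9.1 = 33.6633 m/s
v = 33.6633 m/s / 0.3048 = 110.4 ft/s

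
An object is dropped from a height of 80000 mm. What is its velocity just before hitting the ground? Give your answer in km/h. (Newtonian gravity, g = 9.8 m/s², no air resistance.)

h = 80000 mm × 0.001 = 80.0 m
v = √(2gh) = √(2 × 9.8 × 80.0) = 39.598 m/s
v = 39.598 m/s / 0.2777777777777778 = 142.6 km/h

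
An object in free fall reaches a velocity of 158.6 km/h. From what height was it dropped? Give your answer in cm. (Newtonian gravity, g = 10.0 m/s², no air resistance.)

v = 158.6 km/h × 0.2777777777777778 = 44.0556 m/s
h = v² / (2g) = 44.0556² / (2 × 10.0) = 97.0448 m
h = 97.0448 m / 0.01 = 9704 cm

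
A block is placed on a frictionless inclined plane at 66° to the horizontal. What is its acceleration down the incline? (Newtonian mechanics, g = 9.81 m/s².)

a = g sin(θ) = 9.81 × sin(66°) = 9.81 × 0.9135 = 8.96 m/s²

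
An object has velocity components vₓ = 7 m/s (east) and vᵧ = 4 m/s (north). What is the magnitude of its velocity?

|v| = √(vₓ² + vᵧ²) = √(7² + 4²) = √(65) = 8.06 m/s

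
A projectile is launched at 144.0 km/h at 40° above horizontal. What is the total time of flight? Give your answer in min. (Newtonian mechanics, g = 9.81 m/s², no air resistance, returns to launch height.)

v₀ = 144.0 km/h × 0.2777777777777778 = 40.0 m/s
T = 2 × v₀ × sin(θ) / g = 2 × 40.0 × sin(40°) / 9.81 = 2 × 40.0 × 0.642788 / 9.81 = 5.2419 s
T = 5.2419 s / 60.0 = 0.08736 min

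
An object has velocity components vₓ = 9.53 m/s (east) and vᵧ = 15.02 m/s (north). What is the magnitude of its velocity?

|v| = √(vₓ² + vᵧ²) = √(9.53² + 15.02²) = √(316.4213) = 17.79 m/s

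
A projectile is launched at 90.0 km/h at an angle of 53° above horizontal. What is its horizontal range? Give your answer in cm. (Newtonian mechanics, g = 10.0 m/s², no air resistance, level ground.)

v₀ = 90.0 km/h × 0.2777777777777778 = 25.0 m/s
R = v₀² × sin(2θ) / g = 25.0² × sin(2 × 53°) / 10.0 = 625.0 × 0.961262 / 10.0 = 60.0789 m
R = 60.0789 m / 0.01 = 6008 cm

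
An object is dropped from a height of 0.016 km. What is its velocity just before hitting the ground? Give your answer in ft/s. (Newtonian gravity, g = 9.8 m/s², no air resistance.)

h = 0.016 km × 1000.0 = 16.0 m
v = √(2gh) = √(2 × 9.8 × 16.0) = 17.7088 m/s
v = 17.7088 m/s / 0.3048 = 58.1 ft/s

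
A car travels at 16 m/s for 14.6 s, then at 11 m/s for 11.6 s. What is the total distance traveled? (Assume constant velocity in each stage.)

d₁ = v₁t₁ = 16 × 14.6 = 233.6 m
d₂ = v₂t₂ = 11 × 11.6 = 127.6 m
d_total = 233.6 + 127.6 = 361.2 m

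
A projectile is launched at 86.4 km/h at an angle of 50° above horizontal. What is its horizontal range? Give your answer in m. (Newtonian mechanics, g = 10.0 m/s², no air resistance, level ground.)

v₀ = 86.4 km/h × 0.2777777777777778 = 24.0 m/s
R = v₀² × sin(2θ) / g = 24.0² × sin(2 × 50°) / 10.0 = 576.0 × 0.984808 / 10.0 = 56.72 m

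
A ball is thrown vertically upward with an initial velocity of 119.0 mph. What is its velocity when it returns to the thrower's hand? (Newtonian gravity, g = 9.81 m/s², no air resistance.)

By conservation of energy (no air resistance), the ball returns to the throw height with the same speed as launch, but directed downward.
|v_ground| = v₀ = 119.0 mph
v_ground = 119.0 mph (downward)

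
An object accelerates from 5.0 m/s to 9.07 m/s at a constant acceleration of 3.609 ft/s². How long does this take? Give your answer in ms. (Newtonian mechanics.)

a = 3.609 ft/s² × 0.3048 = 1.10002 m/s²
t = (v - v₀) / a = (9.07 - 5.0) / 1.10002 = 3.69993 s
t = 3.69993 s / 0.001 = 3700 ms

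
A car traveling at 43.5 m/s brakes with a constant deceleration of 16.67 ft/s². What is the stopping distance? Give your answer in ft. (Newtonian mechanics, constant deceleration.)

a = 16.67 ft/s² × 0.3048 = 5.08102 m/s²
d = v₀² / (2a) = 43.5² / (2 × 5.08102) = 1892.25 / 10.162 = 186.208 m
d = 186.208 m / 0.3048 = 610.9 ft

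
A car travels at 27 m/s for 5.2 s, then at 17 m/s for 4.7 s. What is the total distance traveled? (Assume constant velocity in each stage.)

d₁ = v₁t₁ = 27 × 5.2 = 140.4 m
d₂ = v₂t₂ = 17 × 4.7 = 79.9 m
d_total = 140.4 + 79.9 = 220.3 m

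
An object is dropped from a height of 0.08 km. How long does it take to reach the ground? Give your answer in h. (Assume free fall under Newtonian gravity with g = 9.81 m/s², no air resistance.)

h = 0.08 km × 1000.0 = 80.0 m
t = √(2h/g) = √(2 × 80.0 / 9.81) = 4.03855 s
t = 4.03855 s / 3600.0 = 0.001122 h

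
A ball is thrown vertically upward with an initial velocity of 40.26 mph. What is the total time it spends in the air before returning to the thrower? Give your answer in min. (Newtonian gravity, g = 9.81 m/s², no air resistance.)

v₀ = 40.26 mph × 0.44704 = 17.9978 m/s
t_total = 2 × v₀ / g = 2 × 17.9978 / 9.81 = 3.66928 s
t_total = 3.66928 s / 60.0 = 0.06115 min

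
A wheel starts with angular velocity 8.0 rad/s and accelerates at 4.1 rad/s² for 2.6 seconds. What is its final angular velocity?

ω = ω₀ + αt = 8.0 + 4.1 × 2.6 = 18.66 rad/s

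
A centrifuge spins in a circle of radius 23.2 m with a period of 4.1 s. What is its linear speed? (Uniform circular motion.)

v = 2πr/T = 2π×23.2/4.1 = 35.55 m/s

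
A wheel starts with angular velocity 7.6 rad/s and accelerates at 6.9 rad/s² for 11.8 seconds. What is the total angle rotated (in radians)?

θ = ω₀t + ½αt² = 7.6×11.8 + ½×6.9×11.8² = 570.06 rad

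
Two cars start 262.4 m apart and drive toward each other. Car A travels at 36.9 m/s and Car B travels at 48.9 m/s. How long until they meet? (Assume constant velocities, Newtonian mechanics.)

Combined speed: v_combined = 36.9 + 48.9 = 85.8 m/s
Time to meet: t = d/v_combined = 262.4/85.8 = 3.06 s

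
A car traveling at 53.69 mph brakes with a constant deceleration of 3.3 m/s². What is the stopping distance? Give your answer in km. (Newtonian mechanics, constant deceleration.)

v₀ = 53.69 mph × 0.44704 = 24.0016 m/s
d = v₀² / (2a) = 24.0016² / (2 × 3.3) = 576.077 / 6.6 = 87.2844 m
d = 87.2844 m / 1000.0 = 0.08728 km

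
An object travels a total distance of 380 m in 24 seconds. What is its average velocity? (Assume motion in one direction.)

v_avg = Δd / Δt = 380 / 24 = 15.83 m/s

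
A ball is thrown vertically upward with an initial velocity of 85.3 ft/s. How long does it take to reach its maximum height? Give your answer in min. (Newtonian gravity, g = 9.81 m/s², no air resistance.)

v₀ = 85.3 ft/s × 0.3048 = 25.9994 m/s
t_up = v₀ / g = 25.9994 / 9.81 = 2.6503 s
t_up = 2.6503 s / 60.0 = 0.04417 min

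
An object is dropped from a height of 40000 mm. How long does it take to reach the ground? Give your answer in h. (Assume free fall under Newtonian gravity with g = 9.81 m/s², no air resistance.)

h = 40000 mm × 0.001 = 40.0 m
t = √(2h/g) = √(2 × 40.0 / 9.81) = 2.85569 s
t = 2.85569 s / 3600.0 = 0.0007932 h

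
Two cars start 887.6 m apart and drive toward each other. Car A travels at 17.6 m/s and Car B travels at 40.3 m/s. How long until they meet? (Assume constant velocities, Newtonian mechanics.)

Combined speed: v_combined = 17.6 + 40.3 = 57.9 m/s
Time to meet: t = d/v_combined = 887.6/57.9 = 15.33 s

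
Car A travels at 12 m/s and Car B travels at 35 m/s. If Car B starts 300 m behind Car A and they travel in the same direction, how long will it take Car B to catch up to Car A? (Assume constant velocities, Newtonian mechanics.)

Relative speed: v_rel = 35 - 12 = 23 m/s
Time to catch: t = d₀/v_rel = 300/23 = 13.04 s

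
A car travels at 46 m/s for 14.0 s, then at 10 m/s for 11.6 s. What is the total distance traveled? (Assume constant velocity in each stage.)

d₁ = v₁t₁ = 46 × 14.0 = 644.0 m
d₂ = v₂t₂ = 10 × 11.6 = 116.0 m
d_total = 644.0 + 116.0 = 760.0 m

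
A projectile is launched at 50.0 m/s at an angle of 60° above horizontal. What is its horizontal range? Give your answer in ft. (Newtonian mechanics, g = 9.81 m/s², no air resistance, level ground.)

R = v₀² × sin(2θ) / g = 50.0² × sin(2 × 60°) / 9.81 = 2500.0 × 0.866025 / 9.81 = 220.7 m
R = 220.7 m / 0.3048 = 724.1 ft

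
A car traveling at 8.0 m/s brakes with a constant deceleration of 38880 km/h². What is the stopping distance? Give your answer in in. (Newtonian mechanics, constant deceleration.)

a = 38880 km/h² × 7.716049382716049e-05 = 3.0 m/s²
d = v₀² / (2a) = 8.0² / (2 × 3.0) = 64.0 / 6.0 = 10.6667 m
d = 10.6667 m / 0.0254 = 419.9 in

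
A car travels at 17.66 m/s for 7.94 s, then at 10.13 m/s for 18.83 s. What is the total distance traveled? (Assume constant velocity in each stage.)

d₁ = v₁t₁ = 17.66 × 7.94 = 140.2204 m
d₂ = v₂t₂ = 10.13 × 18.83 = 190.7479 m
d_total = 140.2204 + 190.7479 = 330.97 m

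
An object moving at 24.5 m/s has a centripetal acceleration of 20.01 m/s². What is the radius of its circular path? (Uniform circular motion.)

r = v²/a_c = 24.5²/20.01 = 30.0 m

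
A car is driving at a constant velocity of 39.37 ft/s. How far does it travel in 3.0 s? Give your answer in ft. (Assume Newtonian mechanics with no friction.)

v = 39.37 ft/s × 0.3048 = 12.0 m/s
d = v × t = 12.0 × 3.0 = 36.0 m
d = 36.0 m / 0.3048 = 118.1 ft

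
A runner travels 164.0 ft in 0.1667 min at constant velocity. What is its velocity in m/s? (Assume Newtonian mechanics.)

d = 164.0 ft × 0.3048 = 49.9872 m
t = 0.1667 min × 60.0 = 10.002 s
v = d / t = 49.9872 / 10.002 = 4.998 m/s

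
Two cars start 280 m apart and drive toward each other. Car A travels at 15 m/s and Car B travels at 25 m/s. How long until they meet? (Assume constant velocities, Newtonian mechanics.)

Combined speed: v_combined = 15 + 25 = 40 m/s
Time to meet: t = d/v_combined = 280/40 = 7.0 s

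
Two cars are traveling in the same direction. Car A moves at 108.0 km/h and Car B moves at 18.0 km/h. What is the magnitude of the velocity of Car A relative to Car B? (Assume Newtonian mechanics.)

v_rel = |v_A - v_B| = |108.0 - 18.0| = 90.0 km/h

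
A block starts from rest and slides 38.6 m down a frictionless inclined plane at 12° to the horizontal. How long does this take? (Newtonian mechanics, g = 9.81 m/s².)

a = g sin(θ) = 9.81 × sin(12°) = 2.0396 m/s²
t = √(2d/a) = √(2 × 38.6 / 2.0396) = 6.15 s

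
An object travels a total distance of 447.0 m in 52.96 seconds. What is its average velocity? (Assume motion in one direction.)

v_avg = Δd / Δt = 447.0 / 52.96 = 8.44 m/s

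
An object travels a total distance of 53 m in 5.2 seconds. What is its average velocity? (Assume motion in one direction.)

v_avg = Δd / Δt = 53 / 5.2 = 10.19 m/s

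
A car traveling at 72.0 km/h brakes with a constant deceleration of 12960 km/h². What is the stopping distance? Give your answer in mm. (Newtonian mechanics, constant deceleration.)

v₀ = 72.0 km/h × 0.2777777777777778 = 20.0 m/s
a = 12960 km/h² × 7.716049382716049e-05 = 1.0 m/s²
d = v₀² / (2a) = 20.0² / (2 × 1.0) = 400.0 / 2.0 = 200.0 m
d = 200.0 m / 0.001 = 200000 mm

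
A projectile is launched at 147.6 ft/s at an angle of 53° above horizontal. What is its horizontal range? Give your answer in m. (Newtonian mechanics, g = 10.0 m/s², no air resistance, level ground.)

v₀ = 147.6 ft/s × 0.3048 = 44.9885 m/s
R = v₀² × sin(2θ) / g = 44.9885² × sin(2 × 53°) / 10.0 = 2023.97 × 0.961262 / 10.0 = 194.6 m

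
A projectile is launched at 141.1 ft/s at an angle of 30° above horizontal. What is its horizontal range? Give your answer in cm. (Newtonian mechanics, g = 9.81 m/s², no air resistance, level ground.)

v₀ = 141.1 ft/s × 0.3048 = 43.0073 m/s
R = v₀² × sin(2θ) / g = 43.0073² × sin(2 × 30°) / 9.81 = 1849.63 × 0.866025 / 9.81 = 163.285 m
R = 163.285 m / 0.01 = 16330 cm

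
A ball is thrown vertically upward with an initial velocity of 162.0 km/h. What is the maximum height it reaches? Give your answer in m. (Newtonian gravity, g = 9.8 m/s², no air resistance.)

v₀ = 162.0 km/h × 0.2777777777777778 = 45.0 m/s
h_max = v₀² / (2g) = 45.0² / (2 × 9.8) = 2025.0 / 19.6 = 103.3 m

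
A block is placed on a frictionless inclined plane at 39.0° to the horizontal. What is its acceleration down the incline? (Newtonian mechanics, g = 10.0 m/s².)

a = g sin(θ) = 10.0 × sin(39.0°) = 10.0 × 0.6293 = 6.29 m/s²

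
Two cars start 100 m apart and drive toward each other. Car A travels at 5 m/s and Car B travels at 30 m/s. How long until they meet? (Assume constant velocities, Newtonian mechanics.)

Combined speed: v_combined = 5 + 30 = 35 m/s
Time to meet: t = d/v_combined = 100/35 = 2.86 s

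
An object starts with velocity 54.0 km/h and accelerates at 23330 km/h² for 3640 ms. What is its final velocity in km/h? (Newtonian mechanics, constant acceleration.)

v₀ = 54.0 km/h × 0.2777777777777778 = 15.0 m/s
a = 23330 km/h² × 7.716049382716049e-05 = 1.80015 m/s²
t = 3640 ms × 0.001 = 3.64 s
v = v₀ + a × t = 15.0 + 1.80015 × 3.64 = 21.5525 m/s
v = 21.5525 m/s / 0.2777777777777778 = 77.59 km/h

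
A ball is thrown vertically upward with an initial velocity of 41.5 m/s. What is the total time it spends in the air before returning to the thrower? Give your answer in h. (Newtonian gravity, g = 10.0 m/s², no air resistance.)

t_total = 2 × v₀ / g = 2 × 41.5 / 10.0 = 8.3 s
t_total = 8.3 s / 3600.0 = 0.002306 h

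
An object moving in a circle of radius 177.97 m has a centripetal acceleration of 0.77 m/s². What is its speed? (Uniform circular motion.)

v = √(a_c × r) = √(0.77 × 177.97) = 11.71 m/s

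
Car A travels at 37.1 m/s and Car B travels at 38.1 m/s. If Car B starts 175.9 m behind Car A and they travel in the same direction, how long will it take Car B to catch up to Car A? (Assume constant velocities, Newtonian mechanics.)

Relative speed: v_rel = 38.1 - 37.1 = 1.0 m/s
Time to catch: t = d₀/v_rel = 175.9/1.0 = 175.9 s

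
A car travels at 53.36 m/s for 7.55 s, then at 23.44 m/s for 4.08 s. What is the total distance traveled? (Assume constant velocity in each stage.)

d₁ = v₁t₁ = 53.36 × 7.55 = 402.868 m
d₂ = v₂t₂ = 23.44 × 4.08 = 95.6352 m
d_total = 402.868 + 95.6352 = 498.5 m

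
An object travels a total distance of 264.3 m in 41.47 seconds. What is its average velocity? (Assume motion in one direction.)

v_avg = Δd / Δt = 264.3 / 41.47 = 6.37 m/s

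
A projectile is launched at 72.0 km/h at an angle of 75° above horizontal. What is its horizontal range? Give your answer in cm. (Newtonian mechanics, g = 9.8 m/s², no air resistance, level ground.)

v₀ = 72.0 km/h × 0.2777777777777778 = 20.0 m/s
R = v₀² × sin(2θ) / g = 20.0² × sin(2 × 75°) / 9.8 = 400.0 × 0.5 / 9.8 = 20.4082 m
R = 20.4082 m / 0.01 = 2041 cm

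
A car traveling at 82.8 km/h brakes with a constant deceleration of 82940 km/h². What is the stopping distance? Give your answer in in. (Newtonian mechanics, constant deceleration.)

v₀ = 82.8 km/h × 0.2777777777777778 = 23.0 m/s
a = 82940 km/h² × 7.716049382716049e-05 = 6.39969 m/s²
d = v₀² / (2a) = 23.0² / (2 × 6.39969) = 529.0 / 12.7994 = 41.3301 m
d = 41.3301 m / 0.0254 = 1627 in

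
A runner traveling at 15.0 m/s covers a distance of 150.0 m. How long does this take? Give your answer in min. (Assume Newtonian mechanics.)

t = d / v = 150.0 / 15.0 = 10.0 s
t = 10.0 s / 60.0 = 0.1667 min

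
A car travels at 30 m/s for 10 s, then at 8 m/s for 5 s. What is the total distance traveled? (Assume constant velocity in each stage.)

d₁ = v₁t₁ = 30 × 10 = 300 m
d₂ = v₂t₂ = 8 × 5 = 40 m
d_total = 300 + 40 = 340 m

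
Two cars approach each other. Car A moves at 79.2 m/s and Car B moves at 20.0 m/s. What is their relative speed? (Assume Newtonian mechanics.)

v_rel = v_A + v_B = 79.2 + 20.0 = 99.2 m/s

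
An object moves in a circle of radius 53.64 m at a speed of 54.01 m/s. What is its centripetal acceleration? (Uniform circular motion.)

a_c = v²/r = 54.01²/53.64 = 2917.0801/53.64 = 54.38 m/s²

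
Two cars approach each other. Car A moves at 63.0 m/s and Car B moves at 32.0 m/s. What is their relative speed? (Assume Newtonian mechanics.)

v_rel = v_A + v_B = 63.0 + 32.0 = 95.0 m/s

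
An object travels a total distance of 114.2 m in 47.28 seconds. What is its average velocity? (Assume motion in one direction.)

v_avg = Δd / Δt = 114.2 / 47.28 = 2.42 m/s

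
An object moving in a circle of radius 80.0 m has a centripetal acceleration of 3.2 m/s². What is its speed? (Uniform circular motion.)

v = √(a_c × r) = √(3.2 × 80.0) = 16.0 m/s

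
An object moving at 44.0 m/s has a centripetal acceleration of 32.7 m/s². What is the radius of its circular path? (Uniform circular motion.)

r = v²/a_c = 44.0²/32.7 = 59.2 m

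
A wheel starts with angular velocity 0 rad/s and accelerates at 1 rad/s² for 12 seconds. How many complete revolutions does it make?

θ = ω₀t + ½αt² = 0×12 + ½×1×12² = 72.0 rad
Total revolutions = θ/(2π) = 72.0/(2π) = 11.46
Complete revolutions = ⌊11.46⌋ = 11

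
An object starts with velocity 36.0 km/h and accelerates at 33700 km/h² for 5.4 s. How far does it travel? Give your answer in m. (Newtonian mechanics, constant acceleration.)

v₀ = 36.0 km/h × 0.2777777777777778 = 10.0 m/s
a = 33700 km/h² × 7.716049382716049e-05 = 2.60031 m/s²
d = v₀ × t + ½ × a × t² = 10.0 × 5.4 + 0.5 × 2.60031 × 5.4² = 91.91 m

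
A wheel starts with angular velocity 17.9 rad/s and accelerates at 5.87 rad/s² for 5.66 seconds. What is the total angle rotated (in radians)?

θ = ω₀t + ½αt² = 17.9×5.66 + ½×5.87×5.66² = 195.34 rad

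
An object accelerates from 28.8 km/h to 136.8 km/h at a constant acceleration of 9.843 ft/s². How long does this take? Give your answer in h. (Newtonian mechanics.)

v₀ = 28.8 km/h × 0.2777777777777778 = 8.0 m/s
v = 136.8 km/h × 0.2777777777777778 = 38.0 m/s
a = 9.843 ft/s² × 0.3048 = 3.00015 m/s²
t = (v - v₀) / a = (38.0 - 8.0) / 3.00015 = 9.9995 s
t = 9.9995 s / 3600.0 = 0.002778 h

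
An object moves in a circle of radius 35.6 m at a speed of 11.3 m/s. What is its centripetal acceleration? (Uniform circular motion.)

a_c = v²/r = 11.3²/35.6 = 127.69/35.6 = 3.59 m/s²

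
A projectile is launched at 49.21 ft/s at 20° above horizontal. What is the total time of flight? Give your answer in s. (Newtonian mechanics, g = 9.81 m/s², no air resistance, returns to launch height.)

v₀ = 49.21 ft/s × 0.3048 = 14.9992 m/s
T = 2 × v₀ × sin(θ) / g = 2 × 14.9992 × sin(20°) / 9.81 = 2 × 14.9992 × 0.34202 / 9.81 = 1.046 s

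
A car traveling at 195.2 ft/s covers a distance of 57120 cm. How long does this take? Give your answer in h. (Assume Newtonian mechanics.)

d = 57120 cm × 0.01 = 571.2 m
v = 195.2 ft/s × 0.3048 = 59.497 m/s
t = d / v = 571.2 / 59.497 = 9.60048 s
t = 9.60048 s / 3600.0 = 0.002667 h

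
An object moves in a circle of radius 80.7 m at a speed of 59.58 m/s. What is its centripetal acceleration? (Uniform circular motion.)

a_c = v²/r = 59.58²/80.7 = 3549.7764/80.7 = 43.99 m/s²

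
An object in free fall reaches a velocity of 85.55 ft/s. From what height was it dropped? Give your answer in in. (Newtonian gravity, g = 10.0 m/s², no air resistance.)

v = 85.55 ft/s × 0.3048 = 26.0756 m/s
h = v² / (2g) = 26.0756² / (2 × 10.0) = 33.9968 m
h = 33.9968 m / 0.0254 = 1338 in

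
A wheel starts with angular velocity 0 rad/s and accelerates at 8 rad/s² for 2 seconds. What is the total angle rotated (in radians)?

θ = ω₀t + ½αt² = 0×2 + ½×8×2² = 16.0 rad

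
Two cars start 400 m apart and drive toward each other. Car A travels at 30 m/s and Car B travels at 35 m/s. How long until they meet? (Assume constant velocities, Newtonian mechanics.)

Combined speed: v_combined = 30 + 35 = 65 m/s
Time to meet: t = d/v_combined = 400/65 = 6.15 s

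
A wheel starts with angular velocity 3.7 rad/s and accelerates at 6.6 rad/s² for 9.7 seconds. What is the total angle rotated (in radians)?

θ = ω₀t + ½αt² = 3.7×9.7 + ½×6.6×9.7² = 346.39 rad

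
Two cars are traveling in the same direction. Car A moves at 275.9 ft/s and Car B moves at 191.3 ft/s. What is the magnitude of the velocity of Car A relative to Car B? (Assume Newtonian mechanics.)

v_rel = |v_A - v_B| = |275.9 - 191.3| = 84.6 ft/s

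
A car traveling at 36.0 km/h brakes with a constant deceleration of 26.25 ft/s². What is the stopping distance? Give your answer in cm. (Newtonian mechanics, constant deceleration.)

v₀ = 36.0 km/h × 0.2777777777777778 = 10.0 m/s
a = 26.25 ft/s² × 0.3048 = 8.001 m/s²
d = v₀² / (2a) = 10.0² / (2 × 8.001) = 100.0 / 16.002 = 6.24922 m
d = 6.24922 m / 0.01 = 624.9 cm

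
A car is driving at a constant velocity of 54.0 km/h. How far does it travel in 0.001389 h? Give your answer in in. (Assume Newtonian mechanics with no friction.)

v = 54.0 km/h × 0.2777777777777778 = 15.0 m/s
t = 0.001389 h × 3600.0 = 5.0004 s
d = v × t = 15.0 × 5.0004 = 75.006 m
d = 75.006 m / 0.0254 = 2953 in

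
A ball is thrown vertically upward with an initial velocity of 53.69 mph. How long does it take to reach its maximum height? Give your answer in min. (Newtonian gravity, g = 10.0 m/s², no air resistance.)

v₀ = 53.69 mph × 0.44704 = 24.0016 m/s
t_up = v₀ / g = 24.0016 / 10.0 = 2.40016 s
t_up = 2.40016 s / 60.0 = 0.04 min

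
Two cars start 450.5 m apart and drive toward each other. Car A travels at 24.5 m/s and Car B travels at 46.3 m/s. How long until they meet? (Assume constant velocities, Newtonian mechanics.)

Combined speed: v_combined = 24.5 + 46.3 = 70.8 m/s
Time to meet: t = d/v_combined = 450.5/70.8 = 6.36 s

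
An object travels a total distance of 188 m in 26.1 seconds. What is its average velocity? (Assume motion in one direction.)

v_avg = Δd / Δt = 188 / 26.1 = 7.2 m/s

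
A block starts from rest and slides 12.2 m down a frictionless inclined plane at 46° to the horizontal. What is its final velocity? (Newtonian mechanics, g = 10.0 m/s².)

a = g sin(θ) = 10.0 × sin(46°) = 7.1934 m/s²
v = √(2ad) = √(2 × 7.1934 × 12.2) = 13.25 m/s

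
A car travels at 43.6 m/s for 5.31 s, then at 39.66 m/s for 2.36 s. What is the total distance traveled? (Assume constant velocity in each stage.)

d₁ = v₁t₁ = 43.6 × 5.31 = 231.516 m
d₂ = v₂t₂ = 39.66 × 2.36 = 93.5976 m
d_total = 231.516 + 93.5976 = 325.11 m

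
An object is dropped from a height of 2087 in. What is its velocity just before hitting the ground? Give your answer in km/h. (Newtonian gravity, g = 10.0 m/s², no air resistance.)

h = 2087 in × 0.0254 = 53.0098 m
v = √(2gh) = √(2 × 10.0 × 53.0098) = 32.5607 m/s
v = 32.5607 m/s / 0.2777777777777778 = 117.2 km/h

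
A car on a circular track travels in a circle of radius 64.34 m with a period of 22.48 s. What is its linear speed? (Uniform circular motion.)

v = 2πr/T = 2π×64.34/22.48 = 17.98 m/s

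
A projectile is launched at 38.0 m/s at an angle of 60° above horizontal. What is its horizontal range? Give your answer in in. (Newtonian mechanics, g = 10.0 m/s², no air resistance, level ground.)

R = v₀² × sin(2θ) / g = 38.0² × sin(2 × 60°) / 10.0 = 1444.0 × 0.866025 / 10.0 = 125.054 m
R = 125.054 m / 0.0254 = 4923 in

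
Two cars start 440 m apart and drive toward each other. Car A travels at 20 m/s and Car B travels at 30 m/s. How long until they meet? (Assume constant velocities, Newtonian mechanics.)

Combined speed: v_combined = 20 + 30 = 50 m/s
Time to meet: t = d/v_combined = 440/50 = 8.8 s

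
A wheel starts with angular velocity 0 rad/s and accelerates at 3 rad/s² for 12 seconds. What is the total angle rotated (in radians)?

θ = ω₀t + ½αt² = 0×12 + ½×3×12² = 216.0 rad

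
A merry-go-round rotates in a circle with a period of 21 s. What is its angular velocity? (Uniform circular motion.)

ω = 2π/T = 2π/21 = 0.2992 rad/s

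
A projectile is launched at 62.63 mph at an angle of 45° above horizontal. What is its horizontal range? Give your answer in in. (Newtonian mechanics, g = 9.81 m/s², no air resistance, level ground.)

v₀ = 62.63 mph × 0.44704 = 27.9981 m/s
R = v₀² × sin(2θ) / g = 27.9981² × sin(2 × 45°) / 9.81 = 783.894 × 1.0 / 9.81 = 79.9076 m
R = 79.9076 m / 0.0254 = 3146 in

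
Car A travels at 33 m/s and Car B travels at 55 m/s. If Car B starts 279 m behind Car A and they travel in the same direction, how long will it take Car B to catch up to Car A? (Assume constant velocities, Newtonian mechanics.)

Relative speed: v_rel = 55 - 33 = 22 m/s
Time to catch: t = d₀/v_rel = 279/22 = 12.68 s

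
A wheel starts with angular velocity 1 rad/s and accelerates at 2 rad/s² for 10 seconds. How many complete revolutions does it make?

θ = ω₀t + ½αt² = 1×10 + ½×2×10² = 110.0 rad
Total revolutions = θ/(2π) = 110.0/(2π) = 17.51
Complete revolutions = ⌊17.51⌋ = 17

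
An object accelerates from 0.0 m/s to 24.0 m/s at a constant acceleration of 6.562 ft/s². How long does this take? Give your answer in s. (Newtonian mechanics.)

a = 6.562 ft/s² × 0.3048 = 2.0001 m/s²
t = (v - v₀) / a = (24.0 - 0.0) / 2.0001 = 12.0 s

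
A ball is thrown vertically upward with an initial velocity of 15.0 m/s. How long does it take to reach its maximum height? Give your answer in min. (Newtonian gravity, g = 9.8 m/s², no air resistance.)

t_up = v₀ / g = 15.0 / 9.8 = 1.53061 s
t_up = 1.53061 s / 60.0 = 0.02551 min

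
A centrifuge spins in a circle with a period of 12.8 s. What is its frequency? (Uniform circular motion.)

f = 1/T = 1/12.8 = 0.0781 Hz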